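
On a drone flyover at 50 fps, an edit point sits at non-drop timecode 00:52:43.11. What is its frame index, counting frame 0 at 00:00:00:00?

Total seconds to the label: (0 × 3600 + 52 × 60 + 43) = 3163.
Frame index = 3163 × 50 + 11 = 158161.

frame 158161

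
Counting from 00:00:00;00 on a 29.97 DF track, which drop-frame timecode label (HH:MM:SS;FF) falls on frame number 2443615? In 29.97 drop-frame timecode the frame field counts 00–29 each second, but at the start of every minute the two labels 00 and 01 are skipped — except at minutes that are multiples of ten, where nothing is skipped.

22:38:55;11

Ten DF minutes hold 17982 frames, so frame 2443615 lies in block 135 (frames 2427570–2445551) with 16045 frames into that block.
The block's first minute is 1800 frames and the rest 1798 each; 16045 frames reaches minute 8, so 135 × 18 + 8 × 2 = 2446 labels have been skipped so far.
Adding those back, label number 2443615 + 2446 = 2446061 at 30 labels/s is 81535 s + 11 f = 22 h 38 min 55 s frame 11, i.e. 22:38:55;11.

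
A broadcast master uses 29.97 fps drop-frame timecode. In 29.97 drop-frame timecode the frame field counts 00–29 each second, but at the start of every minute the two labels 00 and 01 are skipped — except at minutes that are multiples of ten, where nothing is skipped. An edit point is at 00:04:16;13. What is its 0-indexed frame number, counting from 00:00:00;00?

7685

As if non-drop at 30 labels/s: (0 × 3600 + 4 × 60 + 16) × 30 + 13 = 7693.
Minute boundaries passed: 4; those not divisible by 10: 4 − 0 = 4; dropped labels = 2 × 4 = 8.
Actual frame index = 7693 − 8 = 7685.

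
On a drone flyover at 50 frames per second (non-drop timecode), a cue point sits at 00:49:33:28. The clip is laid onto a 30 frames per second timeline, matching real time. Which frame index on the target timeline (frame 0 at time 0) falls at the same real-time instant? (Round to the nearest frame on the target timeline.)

Source frame index: (0×3600 + 49×60 + 33) × 50 + 28 = 148678.
Real time: 148678 / (50) = 74339/25 s.
Target frame: (74339/25) × (30) = 446034/5 ≈ 89206.800 → 89207.

frame 89207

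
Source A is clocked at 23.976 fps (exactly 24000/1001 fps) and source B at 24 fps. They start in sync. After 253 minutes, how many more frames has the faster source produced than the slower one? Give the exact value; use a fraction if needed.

33120/91 frames

253 min = 15180 s.
A emits 24000/1001 × 15180 = 33120000/91 frames; B emits 24 × 15180 = 364320.
Difference = 33120/91 frames (≈ 363.9560); B is ahead of A.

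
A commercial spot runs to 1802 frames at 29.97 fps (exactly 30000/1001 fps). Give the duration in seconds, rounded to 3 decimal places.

Running time = 1802 × 1001/30000 = 901901/15000 s ≈ 60.127 s.

60.127 seconds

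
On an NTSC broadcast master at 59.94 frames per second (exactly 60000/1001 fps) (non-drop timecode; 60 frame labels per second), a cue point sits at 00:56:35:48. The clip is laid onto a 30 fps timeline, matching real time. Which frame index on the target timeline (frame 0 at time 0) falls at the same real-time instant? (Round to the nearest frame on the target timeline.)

frame 101976

Source frame index: (0×3600 + 56×60 + 35) × 60 + 48 = 203748.
Real time: 203748 / (60000/1001) = 16995979/5000 s.
Target frame: (16995979/5000) × (30) = 50987937/500 ≈ 101975.874 → 101976.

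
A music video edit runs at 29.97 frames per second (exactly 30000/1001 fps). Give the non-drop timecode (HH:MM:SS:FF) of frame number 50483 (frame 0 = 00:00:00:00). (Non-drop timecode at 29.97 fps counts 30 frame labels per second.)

00:28:02:23

50483 ÷ 30 = 1682 full seconds, remainder 23 frames.
1682 s = 0 h 28 min 2 s.
Timecode: 00:28:02:23.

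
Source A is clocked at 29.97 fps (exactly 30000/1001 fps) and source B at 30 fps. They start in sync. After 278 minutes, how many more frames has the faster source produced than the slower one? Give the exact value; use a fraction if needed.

500400/1001 frames

278 min = 16680 s.
A emits 30000/1001 × 16680 = 500400000/1001 frames; B emits 30 × 16680 = 500400.
Difference = 500400/1001 frames (≈ 499.9001); B is ahead of A.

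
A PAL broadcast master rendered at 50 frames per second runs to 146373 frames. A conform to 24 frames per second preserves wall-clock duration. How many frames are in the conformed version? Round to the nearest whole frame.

Frames at target rate = 146373 × (24) / (50) = 1756476/25 ≈ 70259.040.
Nearest whole frame: 70259.

70259 frames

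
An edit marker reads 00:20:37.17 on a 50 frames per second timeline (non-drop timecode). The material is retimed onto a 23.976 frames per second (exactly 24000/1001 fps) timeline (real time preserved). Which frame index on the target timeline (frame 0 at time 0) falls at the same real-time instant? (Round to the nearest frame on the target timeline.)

frame 29666

Source frame index: (0×3600 + 20×60 + 37) × 50 + 17 = 61867.
Real time: 61867 / (50) = 61867/50 s.
Target frame: (61867/50) × (24000/1001) = 2284320/77 ≈ 29666.494 → 29666.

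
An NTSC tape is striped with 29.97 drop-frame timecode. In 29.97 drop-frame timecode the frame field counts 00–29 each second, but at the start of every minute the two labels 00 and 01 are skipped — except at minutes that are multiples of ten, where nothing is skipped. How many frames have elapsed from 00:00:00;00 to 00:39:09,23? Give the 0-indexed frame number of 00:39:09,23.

70421

Complete 10-minute blocks: 3, each 17982 frames → 53946.
Remaining 9 whole minutes in the current block: 1800 + 8 × 1798 = 16184 frames.
Within the current minute: 9 × 30 + 23 − 2 = 291 (labels ;00/;01 skipped at this minute). Total = 53946 + 16184 + 291 = 70421.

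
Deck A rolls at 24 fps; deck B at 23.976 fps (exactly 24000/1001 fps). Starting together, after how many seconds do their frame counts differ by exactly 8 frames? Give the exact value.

The gap grows by |24000/1001 − 24| = 24/1001 frames per second.
Time for a 8-frame gap: 8 ÷ (24/1001) = 1001/3 s.

1001/3 seconds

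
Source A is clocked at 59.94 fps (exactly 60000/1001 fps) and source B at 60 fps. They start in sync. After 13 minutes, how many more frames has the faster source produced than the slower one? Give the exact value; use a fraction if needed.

3600/77 frames

13 min = 780 s.
A emits 60000/1001 × 780 = 3600000/77 frames; B emits 60 × 780 = 46800.
Difference = 3600/77 frames (≈ 46.7532); B is ahead of A.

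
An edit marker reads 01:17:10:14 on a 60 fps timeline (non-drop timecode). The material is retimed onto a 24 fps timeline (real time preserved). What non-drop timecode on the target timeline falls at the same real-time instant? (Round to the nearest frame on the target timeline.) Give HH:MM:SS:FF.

01:17:10:06

Source frame index: (1×3600 + 17×60 + 10) × 60 + 14 = 277814.
Real time: 277814 / (60) = 138907/30 s.
Target frame: (138907/30) × (24) = 555628/5 ≈ 111125.600 → 111126.
At 24 labels/s: frame 111126 → 01:17:10:06.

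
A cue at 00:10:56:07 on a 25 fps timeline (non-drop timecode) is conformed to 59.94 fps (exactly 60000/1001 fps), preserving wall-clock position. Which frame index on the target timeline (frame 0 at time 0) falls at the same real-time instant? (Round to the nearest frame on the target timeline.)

Source frame index: (0×3600 + 10×60 + 56) × 25 + 7 = 16407.
Real time: 16407 / (25) = 16407/25 s.
Target frame: (16407/25) × (60000/1001) = 39376800/1001 ≈ 39337.463 → 39337.

frame 39337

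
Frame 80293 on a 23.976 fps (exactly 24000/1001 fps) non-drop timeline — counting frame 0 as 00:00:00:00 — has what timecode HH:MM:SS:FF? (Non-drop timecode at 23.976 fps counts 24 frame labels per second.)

00:55:45:13

80293 ÷ 24 = 3345 full seconds, remainder 13 frames.
3345 s = 0 h 55 min 45 s.
Timecode: 00:55:45:13.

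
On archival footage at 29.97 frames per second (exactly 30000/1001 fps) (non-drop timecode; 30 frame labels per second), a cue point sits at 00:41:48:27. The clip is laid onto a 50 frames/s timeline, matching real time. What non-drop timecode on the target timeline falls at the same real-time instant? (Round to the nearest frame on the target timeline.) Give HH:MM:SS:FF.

00:41:51:20

Source frame index: (0×3600 + 41×60 + 48) × 30 + 27 = 75267.
Real time: 75267 / (30000/1001) = 25114089/10000 s.
Target frame: (25114089/10000) × (50) = 25114089/200 ≈ 125570.445 → 125570.
At 50 labels/s: frame 125570 → 00:41:51:20.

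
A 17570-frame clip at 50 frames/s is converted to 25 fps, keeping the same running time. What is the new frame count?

8785 frames

Target frames = source frames × (target rate / source rate) = 17570 × (25)/(50) = 17570 × 1/2 = 8785.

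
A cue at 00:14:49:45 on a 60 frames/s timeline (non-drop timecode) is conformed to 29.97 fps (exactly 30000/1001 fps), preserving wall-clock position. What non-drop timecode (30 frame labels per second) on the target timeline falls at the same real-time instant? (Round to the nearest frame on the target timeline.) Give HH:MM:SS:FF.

00:14:48:26

Source frame index: (0×3600 + 14×60 + 49) × 60 + 45 = 53385.
Real time: 53385 / (60) = 3559/4 s.
Target frame: (3559/4) × (30000/1001) = 26692500/1001 ≈ 26665.834 → 26666.
At 30 labels/s: frame 26666 → 00:14:48:26.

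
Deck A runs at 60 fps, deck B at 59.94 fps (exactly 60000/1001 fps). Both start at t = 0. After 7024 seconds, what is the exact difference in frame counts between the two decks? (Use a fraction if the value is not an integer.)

421440/1001 frames

A emits 60 × 7024 = 421440 frames; B emits 60000/1001 × 7024 = 421440000/1001.
Difference = 421440/1001 frames (≈ 421.0190); B is behind A.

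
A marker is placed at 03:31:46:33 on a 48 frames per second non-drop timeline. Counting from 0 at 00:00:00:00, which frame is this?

Total seconds to the label: (3 × 3600 + 31 × 60 + 46) = 12706.
Frame index = 12706 × 48 + 33 = 609921.

frame 609921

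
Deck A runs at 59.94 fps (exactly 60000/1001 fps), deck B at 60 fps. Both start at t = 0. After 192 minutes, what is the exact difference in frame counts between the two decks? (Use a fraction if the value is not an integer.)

691200/1001 frames

192 min = 11520 s.
A emits 60000/1001 × 11520 = 691200000/1001 frames; B emits 60 × 11520 = 691200.
Difference = 691200/1001 frames (≈ 690.5095); B is ahead of A.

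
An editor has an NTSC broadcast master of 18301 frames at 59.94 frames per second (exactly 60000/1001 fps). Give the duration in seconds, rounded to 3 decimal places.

305.322 seconds

Running time = 18301 × 1001/60000 = 18319301/60000 s ≈ 305.322 s.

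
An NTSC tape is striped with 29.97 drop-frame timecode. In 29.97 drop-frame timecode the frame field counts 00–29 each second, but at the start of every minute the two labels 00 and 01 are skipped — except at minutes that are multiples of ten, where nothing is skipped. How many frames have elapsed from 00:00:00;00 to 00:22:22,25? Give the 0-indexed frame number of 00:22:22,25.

Complete 10-minute blocks: 2, each 17982 frames → 35964.
Remaining 2 whole minutes in the current block: 1800 + 1 × 1798 = 3598 frames.
Within the current minute: 22 × 30 + 25 − 2 = 683 (labels ;00/;01 skipped at this minute). Total = 35964 + 3598 + 683 = 40245.

40245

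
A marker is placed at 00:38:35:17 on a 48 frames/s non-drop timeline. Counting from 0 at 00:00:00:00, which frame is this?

frame 111137

Total seconds to the label: (0 × 3600 + 38 × 60 + 35) = 2315.
Frame index = 2315 × 48 + 17 = 111137.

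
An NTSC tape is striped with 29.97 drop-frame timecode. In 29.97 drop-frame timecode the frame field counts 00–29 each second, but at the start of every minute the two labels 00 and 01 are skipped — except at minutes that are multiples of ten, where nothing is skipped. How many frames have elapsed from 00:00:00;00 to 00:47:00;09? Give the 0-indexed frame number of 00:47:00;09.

84523

Complete 10-minute blocks: 4, each 17982 frames → 71928.
Remaining 7 whole minutes in the current block: 1800 + 6 × 1798 = 12588 frames.
Within the current minute: 0 × 30 + 9 − 2 = 7 (labels ;00/;01 skipped at this minute). Total = 71928 + 12588 + 7 = 84523.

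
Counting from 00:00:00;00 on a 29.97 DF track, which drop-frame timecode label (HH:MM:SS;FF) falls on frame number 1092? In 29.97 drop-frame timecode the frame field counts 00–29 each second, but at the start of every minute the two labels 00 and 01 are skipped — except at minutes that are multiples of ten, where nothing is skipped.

Each 10-minute DF block holds 10 × 60 × 30 − 9 × 2 = 17982 frames. 1092 ÷ 17982 → 0 full blocks, remainder 1092.
Within the partial block the first minute is 1800 frames and each further minute 1798, so 0 further minute boundaries passed. Total skipped labels = 18 × 0 + 2 × 0 = 0.
Non-drop label index = 1092 + 0 = 1092; at 30 labels/s that is 00:00:36:12, i.e. DF 00:00:36;12.

00:00:36;12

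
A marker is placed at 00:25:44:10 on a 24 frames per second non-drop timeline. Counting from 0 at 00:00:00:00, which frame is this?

Total seconds to the label: (0 × 3600 + 25 × 60 + 44) = 1544.
Frame index = 1544 × 24 + 10 = 37066.

frame 37066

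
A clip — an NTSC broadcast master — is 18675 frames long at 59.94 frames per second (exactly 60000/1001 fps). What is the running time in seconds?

Running time = 18675 / (60000/1001) = 311.56125 s.

311.56125 seconds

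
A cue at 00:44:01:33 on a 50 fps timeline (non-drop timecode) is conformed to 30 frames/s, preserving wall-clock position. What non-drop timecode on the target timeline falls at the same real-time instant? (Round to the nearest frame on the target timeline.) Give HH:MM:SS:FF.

00:44:01:20

Source frame index: (0×3600 + 44×60 + 1) × 50 + 33 = 132083.
Real time: 132083 / (50) = 132083/50 s.
Target frame: (132083/50) × (30) = 396249/5 ≈ 79249.800 → 79250.
At 30 labels/s: frame 79250 → 00:44:01:20.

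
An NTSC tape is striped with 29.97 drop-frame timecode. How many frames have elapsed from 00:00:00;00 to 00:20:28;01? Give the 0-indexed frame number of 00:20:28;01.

As if non-drop at 30 labels/s: (0 × 3600 + 20 × 60 + 28) × 30 + 1 = 36841.
Minute boundaries passed: 20; those not divisible by 10: 20 − 2 = 18; dropped labels = 2 × 18 = 36.
Actual frame index = 36841 − 36 = 36805.

36805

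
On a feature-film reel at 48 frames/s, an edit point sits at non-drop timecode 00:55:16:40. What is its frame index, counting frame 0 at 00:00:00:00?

Total seconds to the label: (0 × 3600 + 55 × 60 + 16) = 3316.
Frame index = 3316 × 48 + 40 = 159208.

159208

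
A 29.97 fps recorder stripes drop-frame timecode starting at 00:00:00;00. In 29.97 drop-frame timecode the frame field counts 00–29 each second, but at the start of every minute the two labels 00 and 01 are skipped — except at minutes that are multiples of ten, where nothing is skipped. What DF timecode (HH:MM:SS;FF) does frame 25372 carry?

Each 10-minute DF block holds 10 × 60 × 30 − 9 × 2 = 17982 frames. 25372 ÷ 17982 → 1 full block, remainder 7390.
Within the partial block the first minute is 1800 frames and each further minute 1798, so 4 further minute boundaries passed. Total skipped labels = 18 × 1 + 2 × 4 = 26.
Non-drop label index = 25372 + 26 = 25398; at 30 labels/s that is 00:14:06:18, i.e. DF 00:14:06;18.

00:14:06;18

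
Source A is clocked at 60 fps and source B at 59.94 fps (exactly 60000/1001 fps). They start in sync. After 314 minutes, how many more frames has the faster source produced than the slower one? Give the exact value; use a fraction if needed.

1130400/1001 frames

314 min = 18840 s.
A emits 60 × 18840 = 1130400 frames; B emits 60000/1001 × 18840 = 1130400000/1001.
Difference = 1130400/1001 frames (≈ 1129.2707); B is behind A.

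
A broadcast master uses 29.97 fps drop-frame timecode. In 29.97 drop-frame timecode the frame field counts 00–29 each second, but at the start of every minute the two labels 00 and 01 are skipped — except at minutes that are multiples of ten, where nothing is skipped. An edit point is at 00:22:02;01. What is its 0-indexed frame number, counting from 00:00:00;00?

As if non-drop at 30 labels/s: (0 × 3600 + 22 × 60 + 2) × 30 + 1 = 39661.
Minute boundaries passed: 22; those not divisible by 10: 22 − 2 = 20; dropped labels = 2 × 20 = 40.
Actual frame index = 39661 − 40 = 39621.

39621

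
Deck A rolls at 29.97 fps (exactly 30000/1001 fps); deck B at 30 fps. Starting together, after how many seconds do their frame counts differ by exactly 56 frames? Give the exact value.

28028/15 seconds

The gap grows by |30 − 30000/1001| = 30/1001 frames per second.
Time for a 56-frame gap: 56 ÷ (30/1001) = 28028/15 s.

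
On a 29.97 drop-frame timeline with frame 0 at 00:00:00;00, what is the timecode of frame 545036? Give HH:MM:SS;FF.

Each 10-minute DF block holds 10 × 60 × 30 − 9 × 2 = 17982 frames. 545036 ÷ 17982 → 30 full blocks, remainder 5576.
Within the partial block the first minute is 1800 frames and each further minute 1798, so 3 further minute boundaries passed. Total skipped labels = 18 × 30 + 2 × 3 = 546.
Non-drop label index = 545036 + 546 = 545582; at 30 labels/s that is 05:03:06:02, i.e. DF 05:03:06;02.

05:03:06;02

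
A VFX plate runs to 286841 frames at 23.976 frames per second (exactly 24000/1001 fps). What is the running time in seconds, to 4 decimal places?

11963.6600 seconds

Running time = 286841 × 1001/24000 = 287127841/24000 s ≈ 11963.6600 s.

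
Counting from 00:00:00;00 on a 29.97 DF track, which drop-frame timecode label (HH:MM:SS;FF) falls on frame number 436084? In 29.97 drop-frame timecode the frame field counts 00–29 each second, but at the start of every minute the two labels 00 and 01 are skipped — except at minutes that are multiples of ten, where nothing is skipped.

04:02:30;20

Ten DF minutes hold 17982 frames, so frame 436084 lies in block 24 (frames 431568–449549) with 4516 frames into that block.
The block's first minute is 1800 frames and the rest 1798 each; 4516 frames reaches minute 2, so 24 × 18 + 2 × 2 = 436 labels have been skipped so far.
Adding those back, label number 436084 + 436 = 436520 at 30 labels/s is 14550 s + 20 f = 4 h 2 min 30 s frame 20, i.e. 04:02:30;20.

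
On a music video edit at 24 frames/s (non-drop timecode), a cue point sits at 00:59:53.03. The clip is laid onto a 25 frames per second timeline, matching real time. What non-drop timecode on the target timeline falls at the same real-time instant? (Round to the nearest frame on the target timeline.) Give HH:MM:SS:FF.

00:59:53:03

Source frame index: (0×3600 + 59×60 + 53) × 24 + 3 = 86235.
Real time: 86235 / (24) = 28745/8 s.
Target frame: (28745/8) × (25) = 718625/8 ≈ 89828.125 → 89828.
At 25 labels/s: frame 89828 → 00:59:53:03.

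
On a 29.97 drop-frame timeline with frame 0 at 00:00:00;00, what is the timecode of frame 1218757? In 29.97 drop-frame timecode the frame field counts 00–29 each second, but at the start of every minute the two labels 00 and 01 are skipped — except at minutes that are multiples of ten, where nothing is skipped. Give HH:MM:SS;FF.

11:17:45;27

Each 10-minute DF block holds 10 × 60 × 30 − 9 × 2 = 17982 frames. 1218757 ÷ 17982 → 67 full blocks, remainder 13963.
Within the partial block the first minute is 1800 frames and each further minute 1798, so 7 further minute boundaries passed. Total skipped labels = 18 × 67 + 2 × 7 = 1220.
Non-drop label index = 1218757 + 1220 = 1219977; at 30 labels/s that is 11:17:45:27, i.e. DF 11:17:45;27.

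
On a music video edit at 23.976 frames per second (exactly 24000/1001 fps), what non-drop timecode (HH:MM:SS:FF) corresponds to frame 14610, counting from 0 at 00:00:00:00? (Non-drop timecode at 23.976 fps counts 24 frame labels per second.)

00:10:08:18

14610 ÷ 24 = 608 full seconds, remainder 18 frames.
608 s = 0 h 10 min 8 s.
Timecode: 00:10:08:18.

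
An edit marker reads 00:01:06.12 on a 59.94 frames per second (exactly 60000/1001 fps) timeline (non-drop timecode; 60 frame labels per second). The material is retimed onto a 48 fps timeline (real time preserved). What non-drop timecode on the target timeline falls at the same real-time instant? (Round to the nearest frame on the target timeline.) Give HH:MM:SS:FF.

00:01:06:13

Source frame index: (0×3600 + 1×60 + 6) × 60 + 12 = 3972.
Real time: 3972 / (60000/1001) = 331331/5000 s.
Target frame: (331331/5000) × (48) = 1987986/625 ≈ 3180.778 → 3181.
At 48 labels/s: frame 3181 → 00:01:06:13.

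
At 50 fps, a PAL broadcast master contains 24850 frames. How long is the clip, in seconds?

Running time = 24850 / (50) = 497 s.

497 seconds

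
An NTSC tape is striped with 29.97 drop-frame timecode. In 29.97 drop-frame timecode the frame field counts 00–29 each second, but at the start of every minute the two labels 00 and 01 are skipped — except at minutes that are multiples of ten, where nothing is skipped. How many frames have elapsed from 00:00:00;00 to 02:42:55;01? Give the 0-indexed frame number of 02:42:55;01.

292959

As if non-drop at 30 labels/s: (2 × 3600 + 42 × 60 + 55) × 30 + 1 = 293251.
Minute boundaries passed: 162; those not divisible by 10: 162 − 16 = 146; dropped labels = 2 × 146 = 292.
Actual frame index = 293251 − 292 = 292959.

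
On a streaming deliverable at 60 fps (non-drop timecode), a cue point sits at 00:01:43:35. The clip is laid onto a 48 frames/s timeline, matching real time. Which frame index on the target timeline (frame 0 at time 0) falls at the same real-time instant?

frame 4972

Source frame index: (0×3600 + 1×60 + 43) × 60 + 35 = 6215.
Real time: 6215 / (60) = 1243/12 s.
Target frame: (1243/12) × (48) = 4972.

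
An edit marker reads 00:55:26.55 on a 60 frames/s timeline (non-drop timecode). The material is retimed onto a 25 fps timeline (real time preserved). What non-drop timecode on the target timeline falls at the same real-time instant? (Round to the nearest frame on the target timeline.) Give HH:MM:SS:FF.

00:55:26:23

Source frame index: (0×3600 + 55×60 + 26) × 60 + 55 = 199615.
Real time: 199615 / (60) = 39923/12 s.
Target frame: (39923/12) × (25) = 998075/12 ≈ 83172.917 → 83173.
At 25 labels/s: frame 83173 → 00:55:26:23.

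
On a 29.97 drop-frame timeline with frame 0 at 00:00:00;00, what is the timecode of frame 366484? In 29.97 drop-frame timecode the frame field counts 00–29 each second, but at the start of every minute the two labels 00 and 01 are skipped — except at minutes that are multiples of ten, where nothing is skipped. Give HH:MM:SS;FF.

03:23:48;10

Ten DF minutes hold 17982 frames, so frame 366484 lies in block 20 (frames 359640–377621) with 6844 frames into that block.
The block's first minute is 1800 frames and the rest 1798 each; 6844 frames reaches minute 3, so 20 × 18 + 3 × 2 = 366 labels have been skipped so far.
Adding those back, label number 366484 + 366 = 366850 at 30 labels/s is 12228 s + 10 f = 3 h 23 min 48 s frame 10, i.e. 03:23:48;10.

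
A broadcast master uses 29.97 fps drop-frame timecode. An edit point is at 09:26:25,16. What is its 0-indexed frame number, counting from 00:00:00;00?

1018546

Complete 10-minute blocks: 56, each 17982 frames → 1006992.
Remaining 6 whole minutes in the current block: 1800 + 5 × 1798 = 10790 frames.
Within the current minute: 25 × 30 + 16 − 2 = 764 (labels ;00/;01 skipped at this minute). Total = 1006992 + 10790 + 764 = 1018546.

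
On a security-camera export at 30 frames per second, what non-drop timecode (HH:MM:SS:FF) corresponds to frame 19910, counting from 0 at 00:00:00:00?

19910 ÷ 30 = 663 full seconds, remainder 20 frames.
663 s = 0 h 11 min 3 s.
Timecode: 00:11:03:20.

00:11:03:20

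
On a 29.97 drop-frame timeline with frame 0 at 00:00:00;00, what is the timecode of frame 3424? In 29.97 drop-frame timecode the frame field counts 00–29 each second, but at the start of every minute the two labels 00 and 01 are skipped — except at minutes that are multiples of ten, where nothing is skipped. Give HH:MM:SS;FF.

Ten DF minutes hold 17982 frames, so frame 3424 lies in block 0 (frames 0–17981) with 3424 frames into that block.
The block's first minute is 1800 frames and the rest 1798 each; 3424 frames reaches minute 1, so 0 × 18 + 1 × 2 = 2 labels have been skipped so far.
Adding those back, label number 3424 + 2 = 3426 at 30 labels/s is 114 s + 6 f = 0 h 1 min 54 s frame 6, i.e. 00:01:54;06.

00:01:54;06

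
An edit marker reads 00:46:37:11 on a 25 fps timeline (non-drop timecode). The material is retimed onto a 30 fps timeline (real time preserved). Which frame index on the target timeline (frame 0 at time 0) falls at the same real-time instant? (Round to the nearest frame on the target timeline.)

frame 83923

Source frame index: (0×3600 + 46×60 + 37) × 25 + 11 = 69936.
Real time: 69936 / (25) = 69936/25 s.
Target frame: (69936/25) × (30) = 419616/5 ≈ 83923.200 → 83923.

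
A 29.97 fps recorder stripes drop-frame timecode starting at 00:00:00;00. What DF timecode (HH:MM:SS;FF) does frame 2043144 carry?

18:56:13;00

Ten DF minutes hold 17982 frames, so frame 2043144 lies in block 113 (frames 2031966–2049947) with 11178 frames into that block.
The block's first minute is 1800 frames and the rest 1798 each; 11178 frames reaches minute 6, so 113 × 18 + 6 × 2 = 2046 labels have been skipped so far.
Adding those back, label number 2043144 + 2046 = 2045190 at 30 labels/s is 68173 s + 0 f = 18 h 56 min 13 s frame 0, i.e. 18:56:13;00.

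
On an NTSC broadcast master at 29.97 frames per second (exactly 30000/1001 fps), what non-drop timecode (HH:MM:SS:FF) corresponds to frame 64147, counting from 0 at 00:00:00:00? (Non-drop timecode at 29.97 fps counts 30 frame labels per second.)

00:35:38:07

64147 ÷ 30 = 2138 full seconds, remainder 7 frames.
2138 s = 0 h 35 min 38 s.
Timecode: 00:35:38:07.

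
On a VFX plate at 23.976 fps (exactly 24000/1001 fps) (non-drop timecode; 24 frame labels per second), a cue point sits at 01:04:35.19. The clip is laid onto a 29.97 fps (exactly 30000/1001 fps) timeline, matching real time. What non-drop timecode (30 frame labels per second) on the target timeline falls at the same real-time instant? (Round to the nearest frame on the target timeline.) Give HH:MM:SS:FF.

01:04:35:24

Source frame index: (1×3600 + 4×60 + 35) × 24 + 19 = 93019.
Real time: 93019 / (24000/1001) = 93112019/24000 s.
Target frame: (93112019/24000) × (30000/1001) = 465095/4 ≈ 116273.750 → 116274.
At 30 labels/s: frame 116274 → 01:04:35:24.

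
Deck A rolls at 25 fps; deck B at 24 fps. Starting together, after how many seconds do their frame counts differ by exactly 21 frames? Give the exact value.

The gap grows by |24 − 25| = 1 frame per second.
Time for a 21-frame gap: 21 ÷ (1) = 21 s.

21 seconds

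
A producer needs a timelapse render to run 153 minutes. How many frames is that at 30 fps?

153 min = 9180 s.
Frames = 9180 × 30 = 275400.

275400 frames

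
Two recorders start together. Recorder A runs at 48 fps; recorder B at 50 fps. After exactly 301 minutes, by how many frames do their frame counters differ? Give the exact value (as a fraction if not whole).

36120 frames

301 min = 18060 s.
A emits 48 × 18060 = 866880 frames; B emits 50 × 18060 = 903000.
Difference = 36120 frames; B is ahead of A.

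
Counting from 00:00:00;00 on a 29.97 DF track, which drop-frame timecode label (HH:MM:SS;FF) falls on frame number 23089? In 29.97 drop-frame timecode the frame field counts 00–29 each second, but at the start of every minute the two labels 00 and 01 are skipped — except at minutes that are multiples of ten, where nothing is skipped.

Each 10-minute DF block holds 10 × 60 × 30 − 9 × 2 = 17982 frames. 23089 ÷ 17982 → 1 full block, remainder 5107.
Within the partial block the first minute is 1800 frames and each further minute 1798, so 2 further minute boundaries passed. Total skipped labels = 18 × 1 + 2 × 2 = 22.
Non-drop label index = 23089 + 22 = 23111; at 30 labels/s that is 00:12:50:11, i.e. DF 00:12:50;11.

00:12:50;11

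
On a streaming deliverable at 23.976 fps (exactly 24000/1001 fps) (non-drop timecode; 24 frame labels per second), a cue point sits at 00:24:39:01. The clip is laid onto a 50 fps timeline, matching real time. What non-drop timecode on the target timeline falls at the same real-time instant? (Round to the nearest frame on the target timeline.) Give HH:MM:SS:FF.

00:24:40:26

Source frame index: (0×3600 + 24×60 + 39) × 24 + 1 = 35497.
Real time: 35497 / (24000/1001) = 35532497/24000 s.
Target frame: (35532497/24000) × (50) = 35532497/480 ≈ 74026.035 → 74026.
At 50 labels/s: frame 74026 → 00:24:40:26.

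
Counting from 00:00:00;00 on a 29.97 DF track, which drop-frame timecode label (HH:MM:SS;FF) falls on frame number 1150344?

10:39:43;06

Each 10-minute DF block holds 10 × 60 × 30 − 9 × 2 = 17982 frames. 1150344 ÷ 17982 → 63 full blocks, remainder 17478.
Within the partial block the first minute is 1800 frames and each further minute 1798, so 9 further minute boundaries passed. Total skipped labels = 18 × 63 + 2 × 9 = 1152.
Non-drop label index = 1150344 + 1152 = 1151496; at 30 labels/s that is 10:39:43:06, i.e. DF 10:39:43;06.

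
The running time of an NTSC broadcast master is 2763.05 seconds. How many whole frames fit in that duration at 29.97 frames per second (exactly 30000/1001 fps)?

Frames = 2763.05 × 30000/1001 = 82891500/1001 ≈ 82808.6913.
Complete frames: 82808.

82808 frames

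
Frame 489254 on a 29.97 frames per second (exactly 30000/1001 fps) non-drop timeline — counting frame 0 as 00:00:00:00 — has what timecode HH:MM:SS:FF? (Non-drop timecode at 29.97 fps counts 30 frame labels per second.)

489254 ÷ 30 = 16308 full seconds, remainder 14 frames.
16308 s = 4 h 31 min 48 s.
Timecode: 04:31:48:14.

04:31:48:14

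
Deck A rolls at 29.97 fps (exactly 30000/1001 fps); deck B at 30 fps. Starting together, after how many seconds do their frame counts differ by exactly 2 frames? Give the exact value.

1001/15 seconds

The gap grows by |30 − 30000/1001| = 30/1001 frames per second.
Time for a 2-frame gap: 2 ÷ (30/1001) = 1001/15 s.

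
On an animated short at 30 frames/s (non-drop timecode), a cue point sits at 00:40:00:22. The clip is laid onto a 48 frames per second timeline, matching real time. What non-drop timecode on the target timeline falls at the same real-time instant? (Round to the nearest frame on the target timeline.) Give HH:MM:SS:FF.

00:40:00:35

Source frame index: (0×3600 + 40×60 + 0) × 30 + 22 = 72022.
Real time: 72022 / (30) = 36011/15 s.
Target frame: (36011/15) × (48) = 576176/5 ≈ 115235.200 → 115235.
At 48 labels/s: frame 115235 → 00:40:00:35.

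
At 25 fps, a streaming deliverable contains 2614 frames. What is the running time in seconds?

Running time = 2614 / (25) = 104.56 s.

104.56 seconds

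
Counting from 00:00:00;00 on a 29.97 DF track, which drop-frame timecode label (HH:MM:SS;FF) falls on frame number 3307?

Each 10-minute DF block holds 10 × 60 × 30 − 9 × 2 = 17982 frames. 3307 ÷ 17982 → 0 full blocks, remainder 3307.
Within the partial block the first minute is 1800 frames and each further minute 1798, so 1 further minute boundary passed. Total skipped labels = 18 × 0 + 2 × 1 = 2.
Non-drop label index = 3307 + 2 = 3309; at 30 labels/s that is 00:01:50:09, i.e. DF 00:01:50;09.

00:01:50;09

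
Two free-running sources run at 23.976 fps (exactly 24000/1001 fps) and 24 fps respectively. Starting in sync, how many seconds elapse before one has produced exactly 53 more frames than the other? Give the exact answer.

The gap grows by |24 − 24000/1001| = 24/1001 frames per second.
Time for a 53-frame gap: 53 ÷ (24/1001) = 53053/24 s.

53053/24 seconds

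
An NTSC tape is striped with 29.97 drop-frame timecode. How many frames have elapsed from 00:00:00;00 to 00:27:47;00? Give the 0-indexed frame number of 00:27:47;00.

49960

Complete 10-minute blocks: 2, each 17982 frames → 35964.
Remaining 7 whole minutes in the current block: 1800 + 6 × 1798 = 12588 frames.
Within the current minute: 47 × 30 + 0 − 2 = 1408 (labels ;00/;01 skipped at this minute). Total = 35964 + 12588 + 1408 = 49960.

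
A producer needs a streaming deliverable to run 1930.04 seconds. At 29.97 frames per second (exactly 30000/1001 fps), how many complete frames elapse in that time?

Frames = 1930.04 × 30000/1001 = 8271600/143 ≈ 57843.3566.
Complete frames: 57843.

57843 frames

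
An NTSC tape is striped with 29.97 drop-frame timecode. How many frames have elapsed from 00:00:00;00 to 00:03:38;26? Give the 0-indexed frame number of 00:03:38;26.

Complete 10-minute blocks: 0, each 17982 frames → 0.
Remaining 3 whole minutes in the current block: 1800 + 2 × 1798 = 5396 frames.
Within the current minute: 38 × 30 + 26 − 2 = 1164 (labels ;00/;01 skipped at this minute). Total = 0 + 5396 + 1164 = 6560.

6560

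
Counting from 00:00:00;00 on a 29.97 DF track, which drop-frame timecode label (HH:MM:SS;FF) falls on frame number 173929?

Each 10-minute DF block holds 10 × 60 × 30 − 9 × 2 = 17982 frames. 173929 ÷ 17982 → 9 full blocks, remainder 12091.
Within the partial block the first minute is 1800 frames and each further minute 1798, so 6 further minute boundaries passed. Total skipped labels = 18 × 9 + 2 × 6 = 174.
Non-drop label index = 173929 + 174 = 174103; at 30 labels/s that is 01:36:43:13, i.e. DF 01:36:43;13.

01:36:43;13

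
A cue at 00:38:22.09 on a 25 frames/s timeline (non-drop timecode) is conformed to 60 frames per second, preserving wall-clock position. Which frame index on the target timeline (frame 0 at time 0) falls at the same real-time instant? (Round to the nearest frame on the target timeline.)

Source frame index: (0×3600 + 38×60 + 22) × 25 + 9 = 57559.
Real time: 57559 / (25) = 57559/25 s.
Target frame: (57559/25) × (60) = 690708/5 ≈ 138141.600 → 138142.

frame 138142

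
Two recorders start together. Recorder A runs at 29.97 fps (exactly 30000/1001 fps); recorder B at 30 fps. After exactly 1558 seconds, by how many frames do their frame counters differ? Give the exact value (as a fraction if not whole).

46740/1001 frames

A emits 30000/1001 × 1558 = 46740000/1001 frames; B emits 30 × 1558 = 46740.
Difference = 46740/1001 frames (≈ 46.6933); B is ahead of A.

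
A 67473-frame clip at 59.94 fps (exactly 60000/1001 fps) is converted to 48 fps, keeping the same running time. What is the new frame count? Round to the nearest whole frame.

54032 frames

Frames at target rate = 67473 × (48) / (60000/1001) = 67540473/1250 ≈ 54032.378.
Nearest whole frame: 54032.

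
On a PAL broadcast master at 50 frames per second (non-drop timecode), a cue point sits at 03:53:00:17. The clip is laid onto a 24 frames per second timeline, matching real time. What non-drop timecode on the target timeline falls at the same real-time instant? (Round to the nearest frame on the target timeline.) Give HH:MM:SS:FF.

03:53:00:08

Source frame index: (3×3600 + 53×60 + 0) × 50 + 17 = 699017.
Real time: 699017 / (50) = 699017/50 s.
Target frame: (699017/50) × (24) = 8388204/25 ≈ 335528.160 → 335528.
At 24 labels/s: frame 335528 → 03:53:00:08.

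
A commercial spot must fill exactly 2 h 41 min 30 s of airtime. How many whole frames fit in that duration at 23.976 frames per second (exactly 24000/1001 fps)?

232327 frames

2 h 41 min 30 s = 9690 s.
Frames = 9690 × 24000/1001 = 232560000/1001 ≈ 232327.6723.
Complete frames: 232327.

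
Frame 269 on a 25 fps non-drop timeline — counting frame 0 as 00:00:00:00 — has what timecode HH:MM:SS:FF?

269 ÷ 25 = 10 full seconds, remainder 19 frames.
10 s = 0 h 0 min 10 s.
Timecode: 00:00:10:19.

00:00:10:19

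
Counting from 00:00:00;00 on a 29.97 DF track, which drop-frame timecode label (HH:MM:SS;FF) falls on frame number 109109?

01:00:40;17

Ten DF minutes hold 17982 frames, so frame 109109 lies in block 6 (frames 107892–125873) with 1217 frames into that block.
The block's first minute is 1800 frames and the rest 1798 each; 1217 frames reaches minute 0, so 6 × 18 + 0 × 2 = 108 labels have been skipped so far.
Adding those back, label number 109109 + 108 = 109217 at 30 labels/s is 3640 s + 17 f = 1 h 0 min 40 s frame 17, i.e. 01:00:40;17.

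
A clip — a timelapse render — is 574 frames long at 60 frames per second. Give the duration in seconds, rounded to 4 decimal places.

9.5667 seconds

Running time = 574 × 1/60 = 287/30 s ≈ 9.5667 s.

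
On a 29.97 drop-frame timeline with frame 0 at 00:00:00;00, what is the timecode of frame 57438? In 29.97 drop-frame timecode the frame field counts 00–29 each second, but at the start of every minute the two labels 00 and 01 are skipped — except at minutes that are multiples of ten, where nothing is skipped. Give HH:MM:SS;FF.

00:31:56;14

Each 10-minute DF block holds 10 × 60 × 30 − 9 × 2 = 17982 frames. 57438 ÷ 17982 → 3 full blocks, remainder 3492.
Within the partial block the first minute is 1800 frames and each further minute 1798, so 1 further minute boundary passed. Total skipped labels = 18 × 3 + 2 × 1 = 56.
Non-drop label index = 57438 + 56 = 57494; at 30 labels/s that is 00:31:56:14, i.e. DF 00:31:56;14.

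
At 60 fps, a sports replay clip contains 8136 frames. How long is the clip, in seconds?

Running time = 8136 / (60) = 135.6 s.

135.6 seconds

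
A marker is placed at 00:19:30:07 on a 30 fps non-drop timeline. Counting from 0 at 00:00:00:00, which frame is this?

Total seconds to the label: (0 × 3600 + 19 × 60 + 30) = 1170.
Frame index = 1170 × 30 + 7 = 35107.

frame 35107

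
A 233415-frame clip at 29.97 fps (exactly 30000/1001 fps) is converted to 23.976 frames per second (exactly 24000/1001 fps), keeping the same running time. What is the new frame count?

186732 frames

Target frames = source frames × (target rate / source rate) = 233415 × (24000/1001)/(30000/1001) = 233415 × 4/5 = 186732.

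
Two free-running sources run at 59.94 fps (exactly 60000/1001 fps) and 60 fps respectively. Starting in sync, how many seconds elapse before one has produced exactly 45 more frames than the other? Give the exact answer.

750.75 seconds

The gap grows by |60 − 60000/1001| = 60/1001 frames per second.
Time for a 45-frame gap: 45 ÷ (60/1001) = 750.75 s.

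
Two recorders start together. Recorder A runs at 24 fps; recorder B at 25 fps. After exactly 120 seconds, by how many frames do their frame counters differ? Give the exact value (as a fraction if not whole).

120 frames

A emits 24 × 120 = 2880 frames; B emits 25 × 120 = 3000.
Difference = 120 frames; B is ahead of A.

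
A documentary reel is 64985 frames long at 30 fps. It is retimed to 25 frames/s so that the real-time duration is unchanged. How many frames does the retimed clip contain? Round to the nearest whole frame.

Frames at target rate = 64985 × (25) / (30) = 324925/6 ≈ 54154.167.
Nearest whole frame: 54154.

54154 frames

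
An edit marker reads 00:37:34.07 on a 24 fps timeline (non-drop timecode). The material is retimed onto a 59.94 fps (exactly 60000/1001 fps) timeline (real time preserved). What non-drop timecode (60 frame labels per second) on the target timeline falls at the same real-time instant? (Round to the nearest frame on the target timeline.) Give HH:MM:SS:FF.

Source frame index: (0×3600 + 37×60 + 34) × 24 + 7 = 54103.
Real time: 54103 / (24) = 54103/24 s.
Target frame: (54103/24) × (60000/1001) = 19322500/143 ≈ 135122.378 → 135122.
At 60 labels/s: frame 135122 → 00:37:32:02.

00:37:32:02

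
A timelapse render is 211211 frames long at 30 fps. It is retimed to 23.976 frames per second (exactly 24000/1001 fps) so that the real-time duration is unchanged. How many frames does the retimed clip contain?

168800 frames

Target frames = source frames × (target rate / source rate) = 211211 × (24000/1001)/(30) = 211211 × 800/1001 = 168800.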